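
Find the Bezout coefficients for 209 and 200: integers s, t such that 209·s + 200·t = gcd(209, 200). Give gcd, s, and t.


Euclidean algorithm on (209, 200) — divide until remainder is 0:
  209 = 1 · 200 + 9
  200 = 22 · 9 + 2
  9 = 4 · 2 + 1
  2 = 2 · 1 + 0
gcd(209, 200) = 1.
Track Bezout coefficients alongside the remainders: start with r₀ = 209 = a·1 + b·0 (s = 1, t = 0) and r₁ = 200 = a·0 + b·1 (s = 0, t = 1); each new remainder r_{k+1} = r_{k-1} − q_k·r_k inherits s_{k+1} = s_{k-1} − q_k·s_k, t_{k+1} = t_{k-1} − q_k·t_k, so r_k = a·s_k + b·t_k at every step:
  q = 1: r = 9, s = 1 − 1·0 = 1, t = 0 − 1·1 = -1  (check: 209·1 + 200·(-1) = 9)
  q = 22: r = 2, s = 0 − 22·1 = -22, t = 1 − 22·(-1) = 23  (check: 209·(-22) + 200·23 = 2)
  q = 4: r = 1, s = 1 − 4·(-22) = 89, t = -1 − 4·23 = -93  (check: 209·89 + 200·(-93) = 1)
The row with r = 1 (the gcd) gives the Bezout coefficients s = 89, t = -93.
Result: 209 · (89) + 200 · (-93) = 1.

gcd(209, 200) = 1; s = 89, t = -93 (check: 209·89 + 200·(-93) = 1).


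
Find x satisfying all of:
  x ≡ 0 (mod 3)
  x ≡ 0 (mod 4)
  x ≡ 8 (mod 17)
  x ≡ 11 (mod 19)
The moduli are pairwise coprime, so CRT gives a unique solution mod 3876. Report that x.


Product of moduli M = 3 · 4 · 17 · 19 = 3876.
Merge one congruence at a time:
  Start: x ≡ 0 (mod 3).
  Combine with x ≡ 0 (mod 4); new modulus lcm = 12.
    Write x = 0 + 3·t and substitute into x ≡ 0 (mod 4): 3·t ≡ 0 − 0 = 0 (mod 4).
    The inverse of 3 mod 4 is 3 (since 3·3 = 9 = 2·4 + 1), so t ≡ 3·0 = 0 ≡ 0 (mod 4).
    Then x = 0 + 3·0 = 0, valid modulo lcm(3, 4) = 12: x ≡ 0 (mod 12).
  Combine with x ≡ 8 (mod 17); new modulus lcm = 204.
    Write x = 0 + 12·t and substitute into x ≡ 8 (mod 17): 12·t ≡ 8 − 0 = 8 (mod 17).
    The inverse of 12 mod 17 is 10 (since 12·10 = 120 = 7·17 + 1), so t ≡ 10·8 = 80 ≡ 12 (mod 17).
    Then x = 0 + 12·12 = 144, valid modulo lcm(12, 17) = 204: x ≡ 144 (mod 204).
  Combine with x ≡ 11 (mod 19); new modulus lcm = 3876.
    Write x = 144 + 204·t and substitute into x ≡ 11 (mod 19): 204·t ≡ 11 − 144 = -133 (mod 19).
    Reduce coefficients mod 19: 14·t ≡ 0 (mod 19).
    The inverse of 14 mod 19 is 15 (since 14·15 = 210 = 11·19 + 1), so t ≡ 15·0 = 0 ≡ 0 (mod 19).
    Then x = 144 + 204·0 = 144, valid modulo lcm(204, 19) = 3876: x ≡ 144 (mod 3876).
Verify against each original: 144 mod 3 = 0, 144 mod 4 = 0, 144 mod 17 = 8, 144 mod 19 = 11.

x ≡ 144 (mod 3876).


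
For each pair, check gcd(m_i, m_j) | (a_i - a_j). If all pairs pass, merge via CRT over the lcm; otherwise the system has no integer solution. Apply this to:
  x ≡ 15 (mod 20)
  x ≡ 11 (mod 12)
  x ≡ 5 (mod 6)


Moduli 20, 12, 6 are not pairwise coprime, so CRT works modulo lcm(m_i) when all pairwise compatibility conditions hold.
Pairwise compatibility: gcd(m_i, m_j) must divide a_i - a_j for every pair.
Merge one congruence at a time:
  Start: x ≡ 15 (mod 20).
  Combine with x ≡ 11 (mod 12): gcd(20, 12) = 4; 11 - 15 = -4, which IS divisible by 4, so compatible.
    Write x = 15 + 20·t and substitute into x ≡ 11 (mod 12): 20·t ≡ 11 − 15 = -4 (mod 12).
    Divide the congruence (and modulus) by g = 4: 5·t ≡ -1 (mod 3).
    Reduce coefficients mod 3: 2·t ≡ 2 (mod 3).
    The inverse of 2 mod 3 is 2 (since 2·2 = 4 = 1·3 + 1), so t ≡ 2·2 = 4 ≡ 1 (mod 3).
    Then x = 15 + 20·1 = 35, valid modulo lcm(20, 12) = 60: x ≡ 35 (mod 60).
  Combine with x ≡ 5 (mod 6): gcd(60, 6) = 6; 5 - 35 = -30, which IS divisible by 6, so compatible.
    Write x = 35 + 60·t and substitute into x ≡ 5 (mod 6): 60·t ≡ 5 − 35 = -30 (mod 6).
    Divide the congruence (and modulus) by g = 6: 10·t ≡ -5 (mod 1).
    Modulo 1 every t works; take t = 0.
    Then x = 35 + 60·0 = 35, valid modulo lcm(60, 6) = 60: x ≡ 35 (mod 60).
Verify: 35 mod 20 = 15, 35 mod 12 = 11, 35 mod 6 = 5.

x ≡ 35 (mod 60).


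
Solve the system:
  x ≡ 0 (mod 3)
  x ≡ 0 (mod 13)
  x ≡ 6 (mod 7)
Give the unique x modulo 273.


Moduli 3, 13, 7 are pairwise coprime; by CRT there is a unique solution modulo M = 3 · 13 · 7 = 273.
Solve pairwise, accumulating the modulus:
  Start with x ≡ 0 (mod 3).
  Combine with x ≡ 0 (mod 13): since gcd(3, 13) = 1, we get a unique residue mod 39.
    Write x = 0 + 3·t and substitute into x ≡ 0 (mod 13): 3·t ≡ 0 − 0 = 0 (mod 13).
    The inverse of 3 mod 13 is 9 (since 3·9 = 27 = 2·13 + 1), so t ≡ 9·0 = 0 ≡ 0 (mod 13).
    Then x = 0 + 3·0 = 0, valid modulo lcm(3, 13) = 39: x ≡ 0 (mod 39).
  Combine with x ≡ 6 (mod 7): since gcd(39, 7) = 1, we get a unique residue mod 273.
    Write x = 0 + 39·t and substitute into x ≡ 6 (mod 7): 39·t ≡ 6 − 0 = 6 (mod 7).
    Reduce coefficients mod 7: 4·t ≡ 6 (mod 7).
    The inverse of 4 mod 7 is 2 (since 4·2 = 8 = 1·7 + 1), so t ≡ 2·6 = 12 ≡ 5 (mod 7).
    Then x = 0 + 39·5 = 195, valid modulo lcm(39, 7) = 273: x ≡ 195 (mod 273).
Verify: 195 mod 3 = 0 ✓, 195 mod 13 = 0 ✓, 195 mod 7 = 6 ✓.

x ≡ 195 (mod 273).


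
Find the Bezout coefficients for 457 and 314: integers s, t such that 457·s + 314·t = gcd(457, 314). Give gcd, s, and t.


Euclidean algorithm on (457, 314) — divide until remainder is 0:
  457 = 1 · 314 + 143
  314 = 2 · 143 + 28
  143 = 5 · 28 + 3
  28 = 9 · 3 + 1
  3 = 3 · 1 + 0
gcd(457, 314) = 1.
Track Bezout coefficients alongside the remainders: start with r₀ = 457 = a·1 + b·0 (s = 1, t = 0) and r₁ = 314 = a·0 + b·1 (s = 0, t = 1); each new remainder r_{k+1} = r_{k-1} − q_k·r_k inherits s_{k+1} = s_{k-1} − q_k·s_k, t_{k+1} = t_{k-1} − q_k·t_k, so r_k = a·s_k + b·t_k at every step:
  q = 1: r = 143, s = 1 − 1·0 = 1, t = 0 − 1·1 = -1  (check: 457·1 + 314·(-1) = 143)
  q = 2: r = 28, s = 0 − 2·1 = -2, t = 1 − 2·(-1) = 3  (check: 457·(-2) + 314·3 = 28)
  q = 5: r = 3, s = 1 − 5·(-2) = 11, t = -1 − 5·3 = -16  (check: 457·11 + 314·(-16) = 3)
  q = 9: r = 1, s = -2 − 9·11 = -101, t = 3 − 9·(-16) = 147  (check: 457·(-101) + 314·147 = 1)
The row with r = 1 (the gcd) gives the Bezout coefficients s = -101, t = 147.
Result: 457 · (-101) + 314 · (147) = 1.

gcd(457, 314) = 1; s = -101, t = 147 (check: 457·(-101) + 314·147 = 1).


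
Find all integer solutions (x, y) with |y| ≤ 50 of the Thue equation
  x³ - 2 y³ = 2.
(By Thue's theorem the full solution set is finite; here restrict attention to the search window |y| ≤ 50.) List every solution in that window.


The equation is x³ - 2y³ = 2. For fixed y, x³ = 2·y³ + 2, so a solution requires the RHS to be a perfect cube.
Strategy: iterate y from -50 to 50, compute RHS = 2·y³ + 2, and check whether it is a (positive or negative) perfect cube.
Check small values of y:
  y = 0: RHS = 2 is not a perfect cube.
  y = 1: RHS = 4 is not a perfect cube.
  y = -1: RHS = 0 = (0)³ ⇒ x = 0 works.
  y = 2: RHS = 18 is not a perfect cube.
  y = -2: RHS = -14 is not a perfect cube.
  y = 3: RHS = 56 is not a perfect cube.
  y = -3: RHS = -52 is not a perfect cube.
Continuing the search up to |y| = 50 finds no further solutions beyond those listed.
Collected solutions: (0, -1).

Solutions (with |y| ≤ 50): (0, -1).


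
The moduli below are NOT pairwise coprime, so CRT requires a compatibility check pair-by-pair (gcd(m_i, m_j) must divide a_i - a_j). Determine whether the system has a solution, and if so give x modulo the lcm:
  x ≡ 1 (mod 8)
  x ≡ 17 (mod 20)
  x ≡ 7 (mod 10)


Moduli 8, 20, 10 are not pairwise coprime, so CRT works modulo lcm(m_i) when all pairwise compatibility conditions hold.
Pairwise compatibility: gcd(m_i, m_j) must divide a_i - a_j for every pair.
Merge one congruence at a time:
  Start: x ≡ 1 (mod 8).
  Combine with x ≡ 17 (mod 20): gcd(8, 20) = 4; 17 - 1 = 16, which IS divisible by 4, so compatible.
    Write x = 1 + 8·t and substitute into x ≡ 17 (mod 20): 8·t ≡ 17 − 1 = 16 (mod 20).
    Divide the congruence (and modulus) by g = 4: 2·t ≡ 4 (mod 5).
    The inverse of 2 mod 5 is 3 (since 2·3 = 6 = 1·5 + 1), so t ≡ 3·4 = 12 ≡ 2 (mod 5).
    Then x = 1 + 8·2 = 17, valid modulo lcm(8, 20) = 40: x ≡ 17 (mod 40).
  Combine with x ≡ 7 (mod 10): gcd(40, 10) = 10; 7 - 17 = -10, which IS divisible by 10, so compatible.
    Write x = 17 + 40·t and substitute into x ≡ 7 (mod 10): 40·t ≡ 7 − 17 = -10 (mod 10).
    Divide the congruence (and modulus) by g = 10: 4·t ≡ -1 (mod 1).
    Modulo 1 every t works; take t = 0.
    Then x = 17 + 40·0 = 17, valid modulo lcm(40, 10) = 40: x ≡ 17 (mod 40).
Verify: 17 mod 8 = 1, 17 mod 20 = 17, 17 mod 10 = 7.

x ≡ 17 (mod 40).


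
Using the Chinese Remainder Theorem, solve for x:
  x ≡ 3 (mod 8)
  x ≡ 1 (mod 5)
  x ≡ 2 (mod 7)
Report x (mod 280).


Moduli 8, 5, 7 are pairwise coprime; by CRT there is a unique solution modulo M = 8 · 5 · 7 = 280.
Solve pairwise, accumulating the modulus:
  Start with x ≡ 3 (mod 8).
  Combine with x ≡ 1 (mod 5): since gcd(8, 5) = 1, we get a unique residue mod 40.
    Write x = 3 + 8·t and substitute into x ≡ 1 (mod 5): 8·t ≡ 1 − 3 = -2 (mod 5).
    Reduce coefficients mod 5: 3·t ≡ 3 (mod 5).
    The inverse of 3 mod 5 is 2 (since 3·2 = 6 = 1·5 + 1), so t ≡ 2·3 = 6 ≡ 1 (mod 5).
    Then x = 3 + 8·1 = 11, valid modulo lcm(8, 5) = 40: x ≡ 11 (mod 40).
  Combine with x ≡ 2 (mod 7): since gcd(40, 7) = 1, we get a unique residue mod 280.
    Write x = 11 + 40·t and substitute into x ≡ 2 (mod 7): 40·t ≡ 2 − 11 = -9 (mod 7).
    Reduce coefficients mod 7: 5·t ≡ 5 (mod 7).
    The inverse of 5 mod 7 is 3 (since 5·3 = 15 = 2·7 + 1), so t ≡ 3·5 = 15 ≡ 1 (mod 7).
    Then x = 11 + 40·1 = 51, valid modulo lcm(40, 7) = 280: x ≡ 51 (mod 280).
Verify: 51 mod 8 = 3 ✓, 51 mod 5 = 1 ✓, 51 mod 7 = 2 ✓.

x ≡ 51 (mod 280).


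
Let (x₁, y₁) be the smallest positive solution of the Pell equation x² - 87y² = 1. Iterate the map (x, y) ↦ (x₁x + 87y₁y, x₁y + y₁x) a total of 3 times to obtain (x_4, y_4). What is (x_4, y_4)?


Step 1: Find the fundamental solution (x₁, y₁) of x² - 87y² = 1.
  Expand √87 as a continued fraction. a₀ = ⌊√87⌋ = 9; iterate m_{k+1} = d_k·a_k − m_k, d_{k+1} = (87 − m_{k+1}²)/d_k, a_{k+1} = ⌊(a₀ + m_{k+1})/d_{k+1}⌋ (starting m₀ = 0, d₀ = 1), with convergents p_k = a_k·p_{k-1} + p_{k-2}, q_k = a_k·q_{k-1} + q_{k-2} (p₋₁ = 1, q₋₁ = 0):
  k = 0: a₀ = 9; p₀/q₀ = 9/1; p₀² − 87·q₀² = 81 − 87 = -6.
  k = 1: m = 9, d = 6, a = ⌊(9 + 9)/6⌋ = 3; p/q = (3·9 + 1)/(3·1 + 0) = 28/3; p² − 87·q² = 784 − 783 = 1.
  The first convergent with p² − 87·q² = 1 gives the fundamental solution (x₁, y₁) = (28, 3).
Step 2: Apply the recurrence (x_{n+1}, y_{n+1}) = (x₁x_n + 87y₁y_n, x₁y_n + y₁x_n) repeatedly.
  From (x_1, y_1) = (28, 3): x_2 = 28·28 + 87·3·3 = 1567; y_2 = 28·3 + 3·28 = 168.
  From (x_2, y_2) = (1567, 168): x_3 = 28·1567 + 87·3·168 = 87724; y_3 = 28·168 + 3·1567 = 9405.
  From (x_3, y_3) = (87724, 9405): x_4 = 28·87724 + 87·3·9405 = 4910977; y_4 = 28·9405 + 3·87724 = 526512.
Step 3: Verify x_4² - 87·y_4² = 24117695094529 - 24117695094528 = 1 (should be 1). ✓

(x_1, y_1) = (28, 3); (x_4, y_4) = (4910977, 526512).


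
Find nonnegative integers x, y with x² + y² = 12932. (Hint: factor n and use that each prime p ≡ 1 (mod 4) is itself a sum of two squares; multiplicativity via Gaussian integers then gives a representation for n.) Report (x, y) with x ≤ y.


Step 1: Factor n = 12932 = 2^2 · 53 · 61.
Step 2: Check the mod-4 condition on each prime factor: 2 = 2 (special); 53 ≡ 1 (mod 4), exponent 1; 61 ≡ 1 (mod 4), exponent 1.
All primes ≡ 3 (mod 4) appear to even exponent (or don't appear), so by the two-squares theorem n IS expressible as a sum of two squares.
Step 3: Build a representation. Group n = k² · m with k = 2 and m = 53 · 61 = 3233 (a product of primes ≡ 1 (mod 4)); a representation of m scales to one of n via (k·x)² + (k·y)² = k²(x² + y²). Each prime p ≡ 1 (mod 4) is itself a sum of two squares; find a² by testing p − a² for a perfect square:
  53: 53 − 1² = 52, 53 − 2² = 49 = 7² ⇒ 53 = 2² + 7².
  61: 61 − 1² = 60, 61 − 2² = 57, 61 − 3² = 52, 61 − 4² = 45, 61 − 5² = 36 = 6² ⇒ 61 = 5² + 6².
  Combine using the Brahmagupta–Fibonacci identity (a² + b²)(c² + d²) = (ac − bd)² + (ad + bc)² = (ac + bd)² + (ad − bc)²:
  53 · 61 = 3233: from (2² + 7²)(5² + 6²), take (2·5 − 7·6, 2·6 + 7·5) = (10 − 42, 12 + 35) = (-32, 47); dropping signs (only squares matter) gives (32, 47); check 32² + 47² = 1024 + 2209 = 3233 ✓.
  Scale by k = 2: (2·32, 2·47) = (64, 94).
Step 4: Order so x ≤ y and verify: 64² + 94² = 4096 + 8836 = 12932 = n. ✓

n = 12932 = 64² + 94² (one valid representation with x ≤ y).


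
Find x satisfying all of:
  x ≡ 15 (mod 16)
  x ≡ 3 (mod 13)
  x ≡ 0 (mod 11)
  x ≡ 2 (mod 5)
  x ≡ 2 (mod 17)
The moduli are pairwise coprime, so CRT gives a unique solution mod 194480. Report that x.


Product of moduli M = 16 · 13 · 11 · 5 · 17 = 194480.
Merge one congruence at a time:
  Start: x ≡ 15 (mod 16).
  Combine with x ≡ 3 (mod 13); new modulus lcm = 208.
    Write x = 15 + 16·t and substitute into x ≡ 3 (mod 13): 16·t ≡ 3 − 15 = -12 (mod 13).
    Reduce coefficients mod 13: 3·t ≡ 1 (mod 13).
    The inverse of 3 mod 13 is 9 (since 3·9 = 27 = 2·13 + 1), so t ≡ 9·1 = 9 ≡ 9 (mod 13).
    Then x = 15 + 16·9 = 159, valid modulo lcm(16, 13) = 208: x ≡ 159 (mod 208).
  Combine with x ≡ 0 (mod 11); new modulus lcm = 2288.
    Write x = 159 + 208·t and substitute into x ≡ 0 (mod 11): 208·t ≡ 0 − 159 = -159 (mod 11).
    Reduce coefficients mod 11: 10·t ≡ 6 (mod 11).
    The inverse of 10 mod 11 is 10 (since 10·10 = 100 = 9·11 + 1), so t ≡ 10·6 = 60 ≡ 5 (mod 11).
    Then x = 159 + 208·5 = 1199, valid modulo lcm(208, 11) = 2288: x ≡ 1199 (mod 2288).
  Combine with x ≡ 2 (mod 5); new modulus lcm = 11440.
    Write x = 1199 + 2288·t and substitute into x ≡ 2 (mod 5): 2288·t ≡ 2 − 1199 = -1197 (mod 5).
    Reduce coefficients mod 5: 3·t ≡ 3 (mod 5).
    The inverse of 3 mod 5 is 2 (since 3·2 = 6 = 1·5 + 1), so t ≡ 2·3 = 6 ≡ 1 (mod 5).
    Then x = 1199 + 2288·1 = 3487, valid modulo lcm(2288, 5) = 11440: x ≡ 3487 (mod 11440).
  Combine with x ≡ 2 (mod 17); new modulus lcm = 194480.
    Write x = 3487 + 11440·t and substitute into x ≡ 2 (mod 17): 11440·t ≡ 2 − 3487 = -3485 (mod 17).
    Reduce coefficients mod 17: 16·t ≡ 0 (mod 17).
    The inverse of 16 mod 17 is 16 (since 16·16 = 256 = 15·17 + 1), so t ≡ 16·0 = 0 ≡ 0 (mod 17).
    Then x = 3487 + 11440·0 = 3487, valid modulo lcm(11440, 17) = 194480: x ≡ 3487 (mod 194480).
Verify against each original: 3487 mod 16 = 15, 3487 mod 13 = 3, 3487 mod 11 = 0, 3487 mod 5 = 2, 3487 mod 17 = 2.

x ≡ 3487 (mod 194480).


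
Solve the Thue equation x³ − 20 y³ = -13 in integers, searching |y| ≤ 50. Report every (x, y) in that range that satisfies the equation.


The equation is x³ - 20y³ = -13. For fixed y, x³ = 20·y³ − 13, so a solution requires the RHS to be a perfect cube.
Strategy: iterate y from -50 to 50, compute RHS = 20·y³ − 13, and check whether it is a (positive or negative) perfect cube.
Check small values of y:
  y = 0: RHS = -13 is not a perfect cube.
  y = 1: RHS = 7 is not a perfect cube.
  y = -1: RHS = -33 is not a perfect cube.
  y = 2: RHS = 147 is not a perfect cube.
  y = -2: RHS = -173 is not a perfect cube.
  y = 3: RHS = 527 is not a perfect cube.
  y = -3: RHS = -553 is not a perfect cube.
Continuing the search up to |y| = 50 finds no solutions either.
No (x, y) in the scanned range satisfies the equation.

No integer solutions with |y| ≤ 50.


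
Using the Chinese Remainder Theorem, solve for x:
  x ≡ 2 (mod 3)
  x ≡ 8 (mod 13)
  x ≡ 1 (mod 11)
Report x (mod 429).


Moduli 3, 13, 11 are pairwise coprime; by CRT there is a unique solution modulo M = 3 · 13 · 11 = 429.
Solve pairwise, accumulating the modulus:
  Start with x ≡ 2 (mod 3).
  Combine with x ≡ 8 (mod 13): since gcd(3, 13) = 1, we get a unique residue mod 39.
    Write x = 2 + 3·t and substitute into x ≡ 8 (mod 13): 3·t ≡ 8 − 2 = 6 (mod 13).
    The inverse of 3 mod 13 is 9 (since 3·9 = 27 = 2·13 + 1), so t ≡ 9·6 = 54 ≡ 2 (mod 13).
    Then x = 2 + 3·2 = 8, valid modulo lcm(3, 13) = 39: x ≡ 8 (mod 39).
  Combine with x ≡ 1 (mod 11): since gcd(39, 11) = 1, we get a unique residue mod 429.
    Write x = 8 + 39·t and substitute into x ≡ 1 (mod 11): 39·t ≡ 1 − 8 = -7 (mod 11).
    Reduce coefficients mod 11: 6·t ≡ 4 (mod 11).
    The inverse of 6 mod 11 is 2 (since 6·2 = 12 = 1·11 + 1), so t ≡ 2·4 = 8 ≡ 8 (mod 11).
    Then x = 8 + 39·8 = 320, valid modulo lcm(39, 11) = 429: x ≡ 320 (mod 429).
Verify: 320 mod 3 = 2 ✓, 320 mod 13 = 8 ✓, 320 mod 11 = 1 ✓.

x ≡ 320 (mod 429).


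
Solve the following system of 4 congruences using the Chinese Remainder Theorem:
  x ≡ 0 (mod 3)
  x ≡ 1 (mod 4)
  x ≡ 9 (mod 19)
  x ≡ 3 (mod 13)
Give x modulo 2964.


Product of moduli M = 3 · 4 · 19 · 13 = 2964.
Merge one congruence at a time:
  Start: x ≡ 0 (mod 3).
  Combine with x ≡ 1 (mod 4); new modulus lcm = 12.
    Write x = 0 + 3·t and substitute into x ≡ 1 (mod 4): 3·t ≡ 1 − 0 = 1 (mod 4).
    The inverse of 3 mod 4 is 3 (since 3·3 = 9 = 2·4 + 1), so t ≡ 3·1 = 3 ≡ 3 (mod 4).
    Then x = 0 + 3·3 = 9, valid modulo lcm(3, 4) = 12: x ≡ 9 (mod 12).
  Combine with x ≡ 9 (mod 19); new modulus lcm = 228.
    Write x = 9 + 12·t and substitute into x ≡ 9 (mod 19): 12·t ≡ 9 − 9 = 0 (mod 19).
    The inverse of 12 mod 19 is 8 (since 12·8 = 96 = 5·19 + 1), so t ≡ 8·0 = 0 ≡ 0 (mod 19).
    Then x = 9 + 12·0 = 9, valid modulo lcm(12, 19) = 228: x ≡ 9 (mod 228).
  Combine with x ≡ 3 (mod 13); new modulus lcm = 2964.
    Write x = 9 + 228·t and substitute into x ≡ 3 (mod 13): 228·t ≡ 3 − 9 = -6 (mod 13).
    Reduce coefficients mod 13: 7·t ≡ 7 (mod 13).
    The inverse of 7 mod 13 is 2 (since 7·2 = 14 = 1·13 + 1), so t ≡ 2·7 = 14 ≡ 1 (mod 13).
    Then x = 9 + 228·1 = 237, valid modulo lcm(228, 13) = 2964: x ≡ 237 (mod 2964).
Verify against each original: 237 mod 3 = 0, 237 mod 4 = 1, 237 mod 19 = 9, 237 mod 13 = 3.

x ≡ 237 (mod 2964).


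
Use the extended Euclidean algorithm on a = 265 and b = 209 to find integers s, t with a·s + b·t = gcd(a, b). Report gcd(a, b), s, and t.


Euclidean algorithm on (265, 209) — divide until remainder is 0:
  265 = 1 · 209 + 56
  209 = 3 · 56 + 41
  56 = 1 · 41 + 15
  41 = 2 · 15 + 11
  15 = 1 · 11 + 4
  11 = 2 · 4 + 3
  4 = 1 · 3 + 1
  3 = 3 · 1 + 0
gcd(265, 209) = 1.
Track Bezout coefficients alongside the remainders: start with r₀ = 265 = a·1 + b·0 (s = 1, t = 0) and r₁ = 209 = a·0 + b·1 (s = 0, t = 1); each new remainder r_{k+1} = r_{k-1} − q_k·r_k inherits s_{k+1} = s_{k-1} − q_k·s_k, t_{k+1} = t_{k-1} − q_k·t_k, so r_k = a·s_k + b·t_k at every step:
  q = 1: r = 56, s = 1 − 1·0 = 1, t = 0 − 1·1 = -1  (check: 265·1 + 209·(-1) = 56)
  q = 3: r = 41, s = 0 − 3·1 = -3, t = 1 − 3·(-1) = 4  (check: 265·(-3) + 209·4 = 41)
  q = 1: r = 15, s = 1 − 1·(-3) = 4, t = -1 − 1·4 = -5  (check: 265·4 + 209·(-5) = 15)
  q = 2: r = 11, s = -3 − 2·4 = -11, t = 4 − 2·(-5) = 14  (check: 265·(-11) + 209·14 = 11)
  q = 1: r = 4, s = 4 − 1·(-11) = 15, t = -5 − 1·14 = -19  (check: 265·15 + 209·(-19) = 4)
  q = 2: r = 3, s = -11 − 2·15 = -41, t = 14 − 2·(-19) = 52  (check: 265·(-41) + 209·52 = 3)
  q = 1: r = 1, s = 15 − 1·(-41) = 56, t = -19 − 1·52 = -71  (check: 265·56 + 209·(-71) = 1)
The row with r = 1 (the gcd) gives the Bezout coefficients s = 56, t = -71.
Result: 265 · (56) + 209 · (-71) = 1.

gcd(265, 209) = 1; s = 56, t = -71 (check: 265·56 + 209·(-71) = 1).


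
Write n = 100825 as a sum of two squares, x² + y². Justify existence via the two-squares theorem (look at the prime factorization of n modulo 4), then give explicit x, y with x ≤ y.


Step 1: Factor n = 100825 = 5^2 · 37 · 109.
Step 2: Check the mod-4 condition on each prime factor: 5 ≡ 1 (mod 4), exponent 2; 37 ≡ 1 (mod 4), exponent 1; 109 ≡ 1 (mod 4), exponent 1.
All primes ≡ 3 (mod 4) appear to even exponent (or don't appear), so by the two-squares theorem n IS expressible as a sum of two squares.
Step 3: Build a representation. Group n = k² · m with k = 5 and m = 37 · 109 = 4033 (a product of primes ≡ 1 (mod 4)); a representation of m scales to one of n via (k·x)² + (k·y)² = k²(x² + y²). Each prime p ≡ 1 (mod 4) is itself a sum of two squares; find a² by testing p − a² for a perfect square:
  37: 37 − 1² = 36 = 6² ⇒ 37 = 1² + 6².
  109: 109 − 1² = 108, 109 − 2² = 105, 109 − 3² = 100 = 10² ⇒ 109 = 3² + 10².
  Combine using the Brahmagupta–Fibonacci identity (a² + b²)(c² + d²) = (ac − bd)² + (ad + bc)² = (ac + bd)² + (ad − bc)²:
  37 · 109 = 4033: from (1² + 6²)(3² + 10²), take (1·3 − 6·10, 1·10 + 6·3) = (3 − 60, 10 + 18) = (-57, 28); dropping signs (only squares matter) gives (57, 28); check 57² + 28² = 3249 + 784 = 4033 ✓.
  Scale by k = 5: (5·57, 5·28) = (285, 140).
Step 4: Order so x ≤ y and verify: 140² + 285² = 19600 + 81225 = 100825 = n. ✓

n = 100825 = 140² + 285² (one valid representation with x ≤ y).


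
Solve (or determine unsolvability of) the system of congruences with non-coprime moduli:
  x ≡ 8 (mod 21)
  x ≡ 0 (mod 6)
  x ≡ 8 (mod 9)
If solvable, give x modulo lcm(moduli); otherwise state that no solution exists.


Moduli 21, 6, 9 are not pairwise coprime, so CRT works modulo lcm(m_i) when all pairwise compatibility conditions hold.
Pairwise compatibility: gcd(m_i, m_j) must divide a_i - a_j for every pair.
Merge one congruence at a time:
  Start: x ≡ 8 (mod 21).
  Combine with x ≡ 0 (mod 6): gcd(21, 6) = 3, and 0 - 8 = -8 is NOT divisible by 3.
    ⇒ system is inconsistent (no integer solution).

No solution (the system is inconsistent).


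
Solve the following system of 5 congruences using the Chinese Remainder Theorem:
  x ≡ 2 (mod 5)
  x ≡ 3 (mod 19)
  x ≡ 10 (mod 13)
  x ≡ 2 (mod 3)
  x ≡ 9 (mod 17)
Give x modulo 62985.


Product of moduli M = 5 · 19 · 13 · 3 · 17 = 62985.
Merge one congruence at a time:
  Start: x ≡ 2 (mod 5).
  Combine with x ≡ 3 (mod 19); new modulus lcm = 95.
    Write x = 2 + 5·t and substitute into x ≡ 3 (mod 19): 5·t ≡ 3 − 2 = 1 (mod 19).
    The inverse of 5 mod 19 is 4 (since 5·4 = 20 = 1·19 + 1), so t ≡ 4·1 = 4 ≡ 4 (mod 19).
    Then x = 2 + 5·4 = 22, valid modulo lcm(5, 19) = 95: x ≡ 22 (mod 95).
  Combine with x ≡ 10 (mod 13); new modulus lcm = 1235.
    Write x = 22 + 95·t and substitute into x ≡ 10 (mod 13): 95·t ≡ 10 − 22 = -12 (mod 13).
    Reduce coefficients mod 13: 4·t ≡ 1 (mod 13).
    The inverse of 4 mod 13 is 10 (since 4·10 = 40 = 3·13 + 1), so t ≡ 10·1 = 10 ≡ 10 (mod 13).
    Then x = 22 + 95·10 = 972, valid modulo lcm(95, 13) = 1235: x ≡ 972 (mod 1235).
  Combine with x ≡ 2 (mod 3); new modulus lcm = 3705.
    Write x = 972 + 1235·t and substitute into x ≡ 2 (mod 3): 1235·t ≡ 2 − 972 = -970 (mod 3).
    Reduce coefficients mod 3: 2·t ≡ 2 (mod 3).
    The inverse of 2 mod 3 is 2 (since 2·2 = 4 = 1·3 + 1), so t ≡ 2·2 = 4 ≡ 1 (mod 3).
    Then x = 972 + 1235·1 = 2207, valid modulo lcm(1235, 3) = 3705: x ≡ 2207 (mod 3705).
  Combine with x ≡ 9 (mod 17); new modulus lcm = 62985.
    Write x = 2207 + 3705·t and substitute into x ≡ 9 (mod 17): 3705·t ≡ 9 − 2207 = -2198 (mod 17).
    Reduce coefficients mod 17: 16·t ≡ 12 (mod 17).
    The inverse of 16 mod 17 is 16 (since 16·16 = 256 = 15·17 + 1), so t ≡ 16·12 = 192 ≡ 5 (mod 17).
    Then x = 2207 + 3705·5 = 20732, valid modulo lcm(3705, 17) = 62985: x ≡ 20732 (mod 62985).
Verify against each original: 20732 mod 5 = 2, 20732 mod 19 = 3, 20732 mod 13 = 10, 20732 mod 3 = 2, 20732 mod 17 = 9.

x ≡ 20732 (mod 62985).


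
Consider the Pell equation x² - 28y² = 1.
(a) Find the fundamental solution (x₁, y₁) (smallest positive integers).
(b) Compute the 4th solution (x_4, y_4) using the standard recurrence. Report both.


Step 1: Find the fundamental solution (x₁, y₁) of x² - 28y² = 1.
  Expand √28 as a continued fraction. a₀ = ⌊√28⌋ = 5; iterate m_{k+1} = d_k·a_k − m_k, d_{k+1} = (28 − m_{k+1}²)/d_k, a_{k+1} = ⌊(a₀ + m_{k+1})/d_{k+1}⌋ (starting m₀ = 0, d₀ = 1), with convergents p_k = a_k·p_{k-1} + p_{k-2}, q_k = a_k·q_{k-1} + q_{k-2} (p₋₁ = 1, q₋₁ = 0):
  k = 0: a₀ = 5; p₀/q₀ = 5/1; p₀² − 28·q₀² = 25 − 28 = -3.
  k = 1: m = 5, d = 3, a = ⌊(5 + 5)/3⌋ = 3; p/q = (3·5 + 1)/(3·1 + 0) = 16/3; p² − 28·q² = 256 − 252 = 4.
  k = 2: m = 4, d = 4, a = ⌊(5 + 4)/4⌋ = 2; p/q = (2·16 + 5)/(2·3 + 1) = 37/7; p² − 28·q² = 1369 − 1372 = -3.
  k = 3: m = 4, d = 3, a = ⌊(5 + 4)/3⌋ = 3; p/q = (3·37 + 16)/(3·7 + 3) = 127/24; p² − 28·q² = 16129 − 16128 = 1.
  The first convergent with p² − 28·q² = 1 gives the fundamental solution (x₁, y₁) = (127, 24).
Step 2: Apply the recurrence (x_{n+1}, y_{n+1}) = (x₁x_n + 28y₁y_n, x₁y_n + y₁x_n) repeatedly.
  From (x_1, y_1) = (127, 24): x_2 = 127·127 + 28·24·24 = 32257; y_2 = 127·24 + 24·127 = 6096.
  From (x_2, y_2) = (32257, 6096): x_3 = 127·32257 + 28·24·6096 = 8193151; y_3 = 127·6096 + 24·32257 = 1548360.
  From (x_3, y_3) = (8193151, 1548360): x_4 = 127·8193151 + 28·24·1548360 = 2081028097; y_4 = 127·1548360 + 24·8193151 = 393277344.
Step 3: Verify x_4² - 28·y_4² = 4330677940503441409 - 4330677940503441408 = 1 (should be 1). ✓

(x_1, y_1) = (127, 24); (x_4, y_4) = (2081028097, 393277344).


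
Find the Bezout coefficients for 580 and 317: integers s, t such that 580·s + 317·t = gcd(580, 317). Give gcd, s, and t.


Euclidean algorithm on (580, 317) — divide until remainder is 0:
  580 = 1 · 317 + 263
  317 = 1 · 263 + 54
  263 = 4 · 54 + 47
  54 = 1 · 47 + 7
  47 = 6 · 7 + 5
  7 = 1 · 5 + 2
  5 = 2 · 2 + 1
  2 = 2 · 1 + 0
gcd(580, 317) = 1.
Track Bezout coefficients alongside the remainders: start with r₀ = 580 = a·1 + b·0 (s = 1, t = 0) and r₁ = 317 = a·0 + b·1 (s = 0, t = 1); each new remainder r_{k+1} = r_{k-1} − q_k·r_k inherits s_{k+1} = s_{k-1} − q_k·s_k, t_{k+1} = t_{k-1} − q_k·t_k, so r_k = a·s_k + b·t_k at every step:
  q = 1: r = 263, s = 1 − 1·0 = 1, t = 0 − 1·1 = -1  (check: 580·1 + 317·(-1) = 263)
  q = 1: r = 54, s = 0 − 1·1 = -1, t = 1 − 1·(-1) = 2  (check: 580·(-1) + 317·2 = 54)
  q = 4: r = 47, s = 1 − 4·(-1) = 5, t = -1 − 4·2 = -9  (check: 580·5 + 317·(-9) = 47)
  q = 1: r = 7, s = -1 − 1·5 = -6, t = 2 − 1·(-9) = 11  (check: 580·(-6) + 317·11 = 7)
  q = 6: r = 5, s = 5 − 6·(-6) = 41, t = -9 − 6·11 = -75  (check: 580·41 + 317·(-75) = 5)
  q = 1: r = 2, s = -6 − 1·41 = -47, t = 11 − 1·(-75) = 86  (check: 580·(-47) + 317·86 = 2)
  q = 2: r = 1, s = 41 − 2·(-47) = 135, t = -75 − 2·86 = -247  (check: 580·135 + 317·(-247) = 1)
The row with r = 1 (the gcd) gives the Bezout coefficients s = 135, t = -247.
Result: 580 · (135) + 317 · (-247) = 1.

gcd(580, 317) = 1; s = 135, t = -247 (check: 580·135 + 317·(-247) = 1).


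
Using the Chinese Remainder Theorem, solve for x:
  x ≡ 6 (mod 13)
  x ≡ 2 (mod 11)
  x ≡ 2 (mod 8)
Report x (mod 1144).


Moduli 13, 11, 8 are pairwise coprime; by CRT there is a unique solution modulo M = 13 · 11 · 8 = 1144.
Solve pairwise, accumulating the modulus:
  Start with x ≡ 6 (mod 13).
  Combine with x ≡ 2 (mod 11): since gcd(13, 11) = 1, we get a unique residue mod 143.
    Write x = 6 + 13·t and substitute into x ≡ 2 (mod 11): 13·t ≡ 2 − 6 = -4 (mod 11).
    Reduce coefficients mod 11: 2·t ≡ 7 (mod 11).
    The inverse of 2 mod 11 is 6 (since 2·6 = 12 = 1·11 + 1), so t ≡ 6·7 = 42 ≡ 9 (mod 11).
    Then x = 6 + 13·9 = 123, valid modulo lcm(13, 11) = 143: x ≡ 123 (mod 143).
  Combine with x ≡ 2 (mod 8): since gcd(143, 8) = 1, we get a unique residue mod 1144.
    Write x = 123 + 143·t and substitute into x ≡ 2 (mod 8): 143·t ≡ 2 − 123 = -121 (mod 8).
    Reduce coefficients mod 8: 7·t ≡ 7 (mod 8).
    The inverse of 7 mod 8 is 7 (since 7·7 = 49 = 6·8 + 1), so t ≡ 7·7 = 49 ≡ 1 (mod 8).
    Then x = 123 + 143·1 = 266, valid modulo lcm(143, 8) = 1144: x ≡ 266 (mod 1144).
Verify: 266 mod 13 = 6 ✓, 266 mod 11 = 2 ✓, 266 mod 8 = 2 ✓.

x ≡ 266 (mod 1144).


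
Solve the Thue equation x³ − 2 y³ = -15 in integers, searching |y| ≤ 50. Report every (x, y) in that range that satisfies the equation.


The equation is x³ - 2y³ = -15. For fixed y, x³ = 2·y³ − 15, so a solution requires the RHS to be a perfect cube.
Strategy: iterate y from -50 to 50, compute RHS = 2·y³ − 15, and check whether it is a (positive or negative) perfect cube.
Check small values of y:
  y = 0: RHS = -15 is not a perfect cube.
  y = 1: RHS = -13 is not a perfect cube.
  y = -1: RHS = -17 is not a perfect cube.
  y = 2: RHS = 1 = (1)³ ⇒ x = 1 works.
  y = -2: RHS = -31 is not a perfect cube.
  y = 3: RHS = 39 is not a perfect cube.
  y = -3: RHS = -69 is not a perfect cube.
Continuing the search up to |y| = 50 finds no further solutions beyond those listed.
Collected solutions: (1, 2).

Solutions (with |y| ≤ 50): (1, 2).


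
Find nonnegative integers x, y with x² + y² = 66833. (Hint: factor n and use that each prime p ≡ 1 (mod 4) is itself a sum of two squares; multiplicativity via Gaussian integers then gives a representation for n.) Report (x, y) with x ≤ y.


Step 1: Factor n = 66833 = 13 · 53 · 97.
Step 2: Check the mod-4 condition on each prime factor: 13 ≡ 1 (mod 4), exponent 1; 53 ≡ 1 (mod 4), exponent 1; 97 ≡ 1 (mod 4), exponent 1.
All primes ≡ 3 (mod 4) appear to even exponent (or don't appear), so by the two-squares theorem n IS expressible as a sum of two squares.
Step 3: Build a representation. Here n = 13 · 53 · 97 is a product of primes ≡ 1 (mod 4). Each prime p ≡ 1 (mod 4) is itself a sum of two squares; find a² by testing p − a² for a perfect square:
  13: 13 − 1² = 12, 13 − 2² = 9 = 3² ⇒ 13 = 2² + 3².
  53: 53 − 1² = 52, 53 − 2² = 49 = 7² ⇒ 53 = 2² + 7².
  97: 97 − 1² = 96, 97 − 2² = 93, 97 − 3² = 88, 97 − 4² = 81 = 9² ⇒ 97 = 4² + 9².
  Combine using the Brahmagupta–Fibonacci identity (a² + b²)(c² + d²) = (ac − bd)² + (ad + bc)² = (ac + bd)² + (ad − bc)²:
  13 · 53 = 689: from (2² + 3²)(2² + 7²), take (2·2 − 3·7, 2·7 + 3·2) = (4 − 21, 14 + 6) = (-17, 20); dropping signs (only squares matter) gives (17, 20); check 17² + 20² = 289 + 400 = 689 ✓.
  689 · 97 = 66833: from (17² + 20²)(4² + 9²), take (17·4 − 20·9, 17·9 + 20·4) = (68 − 180, 153 + 80) = (-112, 233); dropping signs (only squares matter) gives (112, 233); check 112² + 233² = 12544 + 54289 = 66833 ✓.
Step 4: Order so x ≤ y and verify: 112² + 233² = 12544 + 54289 = 66833 = n. ✓

n = 66833 = 112² + 233² (one valid representation with x ≤ y).


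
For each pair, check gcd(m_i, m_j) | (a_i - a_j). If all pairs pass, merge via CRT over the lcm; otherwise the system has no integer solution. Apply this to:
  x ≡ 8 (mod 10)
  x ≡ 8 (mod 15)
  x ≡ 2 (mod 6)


Moduli 10, 15, 6 are not pairwise coprime, so CRT works modulo lcm(m_i) when all pairwise compatibility conditions hold.
Pairwise compatibility: gcd(m_i, m_j) must divide a_i - a_j for every pair.
Merge one congruence at a time:
  Start: x ≡ 8 (mod 10).
  Combine with x ≡ 8 (mod 15): gcd(10, 15) = 5; 8 - 8 = 0, which IS divisible by 5, so compatible.
    Write x = 8 + 10·t and substitute into x ≡ 8 (mod 15): 10·t ≡ 8 − 8 = 0 (mod 15).
    Divide the congruence (and modulus) by g = 5: 2·t ≡ 0 (mod 3).
    The inverse of 2 mod 3 is 2 (since 2·2 = 4 = 1·3 + 1), so t ≡ 2·0 = 0 ≡ 0 (mod 3).
    Then x = 8 + 10·0 = 8, valid modulo lcm(10, 15) = 30: x ≡ 8 (mod 30).
  Combine with x ≡ 2 (mod 6): gcd(30, 6) = 6; 2 - 8 = -6, which IS divisible by 6, so compatible.
    Write x = 8 + 30·t and substitute into x ≡ 2 (mod 6): 30·t ≡ 2 − 8 = -6 (mod 6).
    Divide the congruence (and modulus) by g = 6: 5·t ≡ -1 (mod 1).
    Modulo 1 every t works; take t = 0.
    Then x = 8 + 30·0 = 8, valid modulo lcm(30, 6) = 30: x ≡ 8 (mod 30).
Verify: 8 mod 10 = 8, 8 mod 15 = 8, 8 mod 6 = 2.

x ≡ 8 (mod 30).


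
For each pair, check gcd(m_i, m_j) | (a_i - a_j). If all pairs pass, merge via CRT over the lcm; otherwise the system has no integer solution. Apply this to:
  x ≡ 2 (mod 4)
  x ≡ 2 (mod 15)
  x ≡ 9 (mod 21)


Moduli 4, 15, 21 are not pairwise coprime, so CRT works modulo lcm(m_i) when all pairwise compatibility conditions hold.
Pairwise compatibility: gcd(m_i, m_j) must divide a_i - a_j for every pair.
Merge one congruence at a time:
  Start: x ≡ 2 (mod 4).
  Combine with x ≡ 2 (mod 15): gcd(4, 15) = 1; 2 - 2 = 0, which IS divisible by 1, so compatible.
    Write x = 2 + 4·t and substitute into x ≡ 2 (mod 15): 4·t ≡ 2 − 2 = 0 (mod 15).
    The inverse of 4 mod 15 is 4 (since 4·4 = 16 = 1·15 + 1), so t ≡ 4·0 = 0 ≡ 0 (mod 15).
    Then x = 2 + 4·0 = 2, valid modulo lcm(4, 15) = 60: x ≡ 2 (mod 60).
  Combine with x ≡ 9 (mod 21): gcd(60, 21) = 3, and 9 - 2 = 7 is NOT divisible by 3.
    ⇒ system is inconsistent (no integer solution).

No solution (the system is inconsistent).


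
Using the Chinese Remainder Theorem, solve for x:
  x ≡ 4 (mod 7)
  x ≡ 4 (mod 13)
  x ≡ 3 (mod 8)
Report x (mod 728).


Moduli 7, 13, 8 are pairwise coprime; by CRT there is a unique solution modulo M = 7 · 13 · 8 = 728.
Solve pairwise, accumulating the modulus:
  Start with x ≡ 4 (mod 7).
  Combine with x ≡ 4 (mod 13): since gcd(7, 13) = 1, we get a unique residue mod 91.
    Write x = 4 + 7·t and substitute into x ≡ 4 (mod 13): 7·t ≡ 4 − 4 = 0 (mod 13).
    The inverse of 7 mod 13 is 2 (since 7·2 = 14 = 1·13 + 1), so t ≡ 2·0 = 0 ≡ 0 (mod 13).
    Then x = 4 + 7·0 = 4, valid modulo lcm(7, 13) = 91: x ≡ 4 (mod 91).
  Combine with x ≡ 3 (mod 8): since gcd(91, 8) = 1, we get a unique residue mod 728.
    Write x = 4 + 91·t and substitute into x ≡ 3 (mod 8): 91·t ≡ 3 − 4 = -1 (mod 8).
    Reduce coefficients mod 8: 3·t ≡ 7 (mod 8).
    The inverse of 3 mod 8 is 3 (since 3·3 = 9 = 1·8 + 1), so t ≡ 3·7 = 21 ≡ 5 (mod 8).
    Then x = 4 + 91·5 = 459, valid modulo lcm(91, 8) = 728: x ≡ 459 (mod 728).
Verify: 459 mod 7 = 4 ✓, 459 mod 13 = 4 ✓, 459 mod 8 = 3 ✓.

x ≡ 459 (mod 728).


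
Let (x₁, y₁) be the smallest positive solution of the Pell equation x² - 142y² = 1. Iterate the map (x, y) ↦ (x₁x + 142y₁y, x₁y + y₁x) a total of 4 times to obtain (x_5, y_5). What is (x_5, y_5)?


Step 1: Find the fundamental solution (x₁, y₁) of x² - 142y² = 1.
  Expand √142 as a continued fraction. a₀ = ⌊√142⌋ = 11; iterate m_{k+1} = d_k·a_k − m_k, d_{k+1} = (142 − m_{k+1}²)/d_k, a_{k+1} = ⌊(a₀ + m_{k+1})/d_{k+1}⌋ (starting m₀ = 0, d₀ = 1), with convergents p_k = a_k·p_{k-1} + p_{k-2}, q_k = a_k·q_{k-1} + q_{k-2} (p₋₁ = 1, q₋₁ = 0):
  k = 0: a₀ = 11; p₀/q₀ = 11/1; p₀² − 142·q₀² = 121 − 142 = -21.
  k = 1: m = 11, d = 21, a = ⌊(11 + 11)/21⌋ = 1; p/q = (1·11 + 1)/(1·1 + 0) = 12/1; p² − 142·q² = 144 − 142 = 2.
  k = 2: m = 10, d = 2, a = ⌊(11 + 10)/2⌋ = 10; p/q = (10·12 + 11)/(10·1 + 1) = 131/11; p² − 142·q² = 17161 − 17182 = -21.
  k = 3: m = 10, d = 21, a = ⌊(11 + 10)/21⌋ = 1; p/q = (1·131 + 12)/(1·11 + 1) = 143/12; p² − 142·q² = 20449 − 20448 = 1.
  The first convergent with p² − 142·q² = 1 gives the fundamental solution (x₁, y₁) = (143, 12).
Step 2: Apply the recurrence (x_{n+1}, y_{n+1}) = (x₁x_n + 142y₁y_n, x₁y_n + y₁x_n) repeatedly.
  From (x_1, y_1) = (143, 12): x_2 = 143·143 + 142·12·12 = 40897; y_2 = 143·12 + 12·143 = 3432.
  From (x_2, y_2) = (40897, 3432): x_3 = 143·40897 + 142·12·3432 = 11696399; y_3 = 143·3432 + 12·40897 = 981540.
  From (x_3, y_3) = (11696399, 981540): x_4 = 143·11696399 + 142·12·981540 = 3345129217; y_4 = 143·981540 + 12·11696399 = 280717008.
  From (x_4, y_4) = (3345129217, 280717008): x_5 = 143·3345129217 + 142·12·280717008 = 956695259663; y_5 = 143·280717008 + 12·3345129217 = 80284082748.
Step 3: Verify x_5² - 142·y_5² = 915265819861654994873569 - 915265819861654994873568 = 1 (should be 1). ✓

(x_1, y_1) = (143, 12); (x_5, y_5) = (956695259663, 80284082748).


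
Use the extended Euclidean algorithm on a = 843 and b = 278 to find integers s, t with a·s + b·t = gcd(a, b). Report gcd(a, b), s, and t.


Euclidean algorithm on (843, 278) — divide until remainder is 0:
  843 = 3 · 278 + 9
  278 = 30 · 9 + 8
  9 = 1 · 8 + 1
  8 = 8 · 1 + 0
gcd(843, 278) = 1.
Track Bezout coefficients alongside the remainders: start with r₀ = 843 = a·1 + b·0 (s = 1, t = 0) and r₁ = 278 = a·0 + b·1 (s = 0, t = 1); each new remainder r_{k+1} = r_{k-1} − q_k·r_k inherits s_{k+1} = s_{k-1} − q_k·s_k, t_{k+1} = t_{k-1} − q_k·t_k, so r_k = a·s_k + b·t_k at every step:
  q = 3: r = 9, s = 1 − 3·0 = 1, t = 0 − 3·1 = -3  (check: 843·1 + 278·(-3) = 9)
  q = 30: r = 8, s = 0 − 30·1 = -30, t = 1 − 30·(-3) = 91  (check: 843·(-30) + 278·91 = 8)
  q = 1: r = 1, s = 1 − 1·(-30) = 31, t = -3 − 1·91 = -94  (check: 843·31 + 278·(-94) = 1)
The row with r = 1 (the gcd) gives the Bezout coefficients s = 31, t = -94.
Result: 843 · (31) + 278 · (-94) = 1.

gcd(843, 278) = 1; s = 31, t = -94 (check: 843·31 + 278·(-94) = 1).


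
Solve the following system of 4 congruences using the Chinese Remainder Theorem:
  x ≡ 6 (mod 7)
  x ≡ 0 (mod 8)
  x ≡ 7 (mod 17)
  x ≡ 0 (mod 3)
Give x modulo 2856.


Product of moduli M = 7 · 8 · 17 · 3 = 2856.
Merge one congruence at a time:
  Start: x ≡ 6 (mod 7).
  Combine with x ≡ 0 (mod 8); new modulus lcm = 56.
    Write x = 6 + 7·t and substitute into x ≡ 0 (mod 8): 7·t ≡ 0 − 6 = -6 (mod 8).
    Reduce coefficients mod 8: 7·t ≡ 2 (mod 8).
    The inverse of 7 mod 8 is 7 (since 7·7 = 49 = 6·8 + 1), so t ≡ 7·2 = 14 ≡ 6 (mod 8).
    Then x = 6 + 7·6 = 48, valid modulo lcm(7, 8) = 56: x ≡ 48 (mod 56).
  Combine with x ≡ 7 (mod 17); new modulus lcm = 952.
    Write x = 48 + 56·t and substitute into x ≡ 7 (mod 17): 56·t ≡ 7 − 48 = -41 (mod 17).
    Reduce coefficients mod 17: 5·t ≡ 10 (mod 17).
    The inverse of 5 mod 17 is 7 (since 5·7 = 35 = 2·17 + 1), so t ≡ 7·10 = 70 ≡ 2 (mod 17).
    Then x = 48 + 56·2 = 160, valid modulo lcm(56, 17) = 952: x ≡ 160 (mod 952).
  Combine with x ≡ 0 (mod 3); new modulus lcm = 2856.
    Write x = 160 + 952·t and substitute into x ≡ 0 (mod 3): 952·t ≡ 0 − 160 = -160 (mod 3).
    Reduce coefficients mod 3: 1·t ≡ 2 (mod 3).
    So t ≡ 2 (mod 3).
    Then x = 160 + 952·2 = 2064, valid modulo lcm(952, 3) = 2856: x ≡ 2064 (mod 2856).
Verify against each original: 2064 mod 7 = 6, 2064 mod 8 = 0, 2064 mod 17 = 7, 2064 mod 3 = 0.

x ≡ 2064 (mod 2856).


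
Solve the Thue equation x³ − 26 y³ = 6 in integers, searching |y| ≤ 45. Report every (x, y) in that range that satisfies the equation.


The equation is x³ - 26y³ = 6. For fixed y, x³ = 26·y³ + 6, so a solution requires the RHS to be a perfect cube.
Strategy: iterate y from -45 to 45, compute RHS = 26·y³ + 6, and check whether it is a (positive or negative) perfect cube.
Check small values of y:
  y = 0: RHS = 6 is not a perfect cube.
  y = 1: RHS = 32 is not a perfect cube.
  y = -1: RHS = -20 is not a perfect cube.
  y = 2: RHS = 214 is not a perfect cube.
  y = -2: RHS = -202 is not a perfect cube.
  y = 3: RHS = 708 is not a perfect cube.
  y = -3: RHS = -696 is not a perfect cube.
Continuing the search up to |y| = 45 finds no solutions either.
No (x, y) in the scanned range satisfies the equation.

No integer solutions with |y| ≤ 45.


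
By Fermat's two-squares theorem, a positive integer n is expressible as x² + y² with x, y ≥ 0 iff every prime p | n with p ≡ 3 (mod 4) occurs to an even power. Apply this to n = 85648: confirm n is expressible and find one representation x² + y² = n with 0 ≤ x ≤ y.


Step 1: Factor n = 85648 = 2^4 · 53 · 101.
Step 2: Check the mod-4 condition on each prime factor: 2 = 2 (special); 53 ≡ 1 (mod 4), exponent 1; 101 ≡ 1 (mod 4), exponent 1.
All primes ≡ 3 (mod 4) appear to even exponent (or don't appear), so by the two-squares theorem n IS expressible as a sum of two squares.
Step 3: Build a representation. Group n = k² · m with k = 4 and m = 53 · 101 = 5353 (a product of primes ≡ 1 (mod 4)); a representation of m scales to one of n via (k·x)² + (k·y)² = k²(x² + y²). Each prime p ≡ 1 (mod 4) is itself a sum of two squares; find a² by testing p − a² for a perfect square:
  53: 53 − 1² = 52, 53 − 2² = 49 = 7² ⇒ 53 = 2² + 7².
  101: 101 − 1² = 100 = 10² ⇒ 101 = 1² + 10².
  Combine using the Brahmagupta–Fibonacci identity (a² + b²)(c² + d²) = (ac − bd)² + (ad + bc)² = (ac + bd)² + (ad − bc)²:
  53 · 101 = 5353: from (2² + 7²)(1² + 10²), take (2·1 − 7·10, 2·10 + 7·1) = (2 − 70, 20 + 7) = (-68, 27); dropping signs (only squares matter) gives (68, 27); check 68² + 27² = 4624 + 729 = 5353 ✓.
  Scale by k = 4: (4·68, 4·27) = (272, 108).
Step 4: Order so x ≤ y and verify: 108² + 272² = 11664 + 73984 = 85648 = n. ✓

n = 85648 = 108² + 272² (one valid representation with x ≤ y).
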